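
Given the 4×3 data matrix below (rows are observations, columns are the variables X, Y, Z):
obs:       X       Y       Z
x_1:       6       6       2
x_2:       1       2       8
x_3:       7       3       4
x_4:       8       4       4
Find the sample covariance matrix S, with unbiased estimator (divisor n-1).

Step 1 — column means:
  mean(X) = (6 + 1 + 7 + 8) / 4 = 22/4 = 5.5
  mean(Y) = (6 + 2 + 3 + 4) / 4 = 15/4 = 3.75
  mean(Z) = (2 + 8 + 4 + 4) / 4 = 18/4 = 4.5

Step 2 — sample covariance S[i,j] = (1/(n-1)) · Σ_k (x_{k,i} - mean_i) · (x_{k,j} - mean_j), with n-1 = 3.
  S[X,X] = ((0.5)·(0.5) + (-4.5)·(-4.5) + (1.5)·(1.5) + (2.5)·(2.5)) / 3 = 29/3 = 9.6667
  S[X,Y] = ((0.5)·(2.25) + (-4.5)·(-1.75) + (1.5)·(-0.75) + (2.5)·(0.25)) / 3 = 8.5/3 = 2.8333
  S[X,Z] = ((0.5)·(-2.5) + (-4.5)·(3.5) + (1.5)·(-0.5) + (2.5)·(-0.5)) / 3 = -19/3 = -6.3333
  S[Y,Y] = ((2.25)·(2.25) + (-1.75)·(-1.75) + (-0.75)·(-0.75) + (0.25)·(0.25)) / 3 = 8.75/3 = 2.9167
  S[Y,Z] = ((2.25)·(-2.5) + (-1.75)·(3.5) + (-0.75)·(-0.5) + (0.25)·(-0.5)) / 3 = -11.5/3 = -3.8333
  S[Z,Z] = ((-2.5)·(-2.5) + (3.5)·(3.5) + (-0.5)·(-0.5) + (-0.5)·(-0.5)) / 3 = 19/3 = 6.3333

S is symmetric (S[j,i] = S[i,j]). Assembling:

S = [[9.6667, 2.8333, -6.3333],
 [2.8333, 2.9167, -3.8333],
 [-6.3333, -3.8333, 6.3333]]


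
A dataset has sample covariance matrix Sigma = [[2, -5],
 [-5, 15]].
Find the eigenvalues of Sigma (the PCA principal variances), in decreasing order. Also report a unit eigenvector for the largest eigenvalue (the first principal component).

Step 1 — characteristic polynomial of 2×2 Sigma:
  det(Sigma - λI) = λ² - trace · λ + det = 0.
  trace = 2 + 15 = 17, det = 2·15 - (-5)² = 5.
Step 2 — discriminant:
  Δ = trace² - 4·det = 289 - 20 = 269.
Step 3 — eigenvalues:
  λ = (trace ± √Δ)/2 = (17 ± 16.4012)/2,
  λ_1 = 16.7006,  λ_2 = 0.2994.

Step 4 — unit eigenvector for λ_1: solve (Sigma - λ_1 I)v = 0. First row:
  (2 - 16.7006)·v_x + (-5)·v_y = 0, i.e. (-14.7006)·v_x + (-5)·v_y = 0,
  so v ∝ (b, λ_1 - a) = (-5, 14.7006); multiply by -1 so the first entry is positive: u = (5, -14.7006).
  ||u|| = √((5)² + (-14.7006)²) = √(241.1079) ≈ 15.5277,
  v_1 = u/||u|| ≈ (0.322, -0.9467) (||v_1|| = 1).

λ_1 = 16.7006,  λ_2 = 0.2994;  v_1 ≈ (0.322, -0.9467)


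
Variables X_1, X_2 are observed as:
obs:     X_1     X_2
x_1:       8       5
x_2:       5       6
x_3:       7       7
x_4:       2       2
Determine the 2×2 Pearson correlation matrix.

Step 1 — column means:
  mean(X_1) = (8 + 5 + 7 + 2) / 4 = 22/4 = 5.5
  mean(X_2) = (5 + 6 + 7 + 2) / 4 = 20/4 = 5

Step 2 — sample variances and covariances s[i,j] = (1/(n-1)) · Σ_k (x_{k,i} - mean_i) · (x_{k,j} - mean_j), with n-1 = 3:
  s[X_1,X_1] = ((2.5)·(2.5) + (-0.5)·(-0.5) + (1.5)·(1.5) + (-3.5)·(-3.5)) / 3 = 21/3 = 7
  s[X_1,X_2] = ((2.5)·(0) + (-0.5)·(1) + (1.5)·(2) + (-3.5)·(-3)) / 3 = 13/3 = 4.3333
  s[X_2,X_2] = ((0)·(0) + (1)·(1) + (2)·(2) + (-3)·(-3)) / 3 = 14/3 = 4.6667
  Sample standard deviations s_i = √(s[i,i]):
  s(X_1) = √(7) = 2.6458
  s(X_2) = √(4.6667) = 2.1602

Step 3 — r_{ij} = s_{ij} / (s_i · s_j):
  r[X_1,X_1] = 1 (diagonal).
  r[X_1,X_2] = 4.3333 / (2.6458 · 2.1602) = 4.3333 / 5.7155 = 0.7582
  r[X_2,X_2] = 1 (diagonal).

R is symmetric with unit diagonal. Assembling:

R = [[1, 0.7582],
 [0.7582, 1]]


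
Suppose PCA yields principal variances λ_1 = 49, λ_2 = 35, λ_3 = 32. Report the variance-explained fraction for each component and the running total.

Step 1 — total variance = trace(Sigma) = Σ λ_i = 49 + 35 + 32 = 116.

Step 2 — fraction explained by component i = λ_i / Σ λ:
  PC1: 49/116 = 0.4224
  PC2: 35/116 = 0.3017
  PC3: 32/116 = 0.2759

Step 3 — cumulative fraction after k components = (λ_1 + ... + λ_k) / Σ λ:
  k = 1: 49/116 = 0.4224
  k = 2: (49 + 35)/116 = 84/116 = 0.7241
  k = 3: (49 + 35 + 32)/116 = 116/116 = 1

Summary (fraction, with percent):

explained: PC1 0.4224 (42.24%), PC2 0.3017 (30.17%), PC3 0.2759 (27.59%);  cumulative: 0.4224, 0.7241, 1


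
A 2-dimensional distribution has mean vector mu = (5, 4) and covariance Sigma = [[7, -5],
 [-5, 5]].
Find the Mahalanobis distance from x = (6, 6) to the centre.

Step 1 — centre the observation: (x - mu) = (1, 2).

Step 2 — invert Sigma. det(Sigma) = 7·5 - (-5)² = 10.
  Sigma^{-1} = (1/det) · [[d, -b], [-b, a]] = [[0.5, 0.5],
 [0.5, 0.7]].

Step 3 — form the quadratic (x - mu)^T · Sigma^{-1} · (x - mu):
  Sigma^{-1} · (x - mu) = (1.5, 1.9).
  (x - mu)^T · [Sigma^{-1} · (x - mu)] = (1)·(1.5) + (2)·(1.9) = 5.3.

Step 4 — take square root: d = √(5.3) ≈ 2.3022.

d(x, mu) = √(5.3) ≈ 2.3022


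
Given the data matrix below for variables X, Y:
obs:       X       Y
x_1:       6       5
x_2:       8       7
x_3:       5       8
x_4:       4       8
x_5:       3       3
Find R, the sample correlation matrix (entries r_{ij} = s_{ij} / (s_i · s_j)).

Step 1 — column means:
  mean(X) = (6 + 8 + 5 + 4 + 3) / 5 = 26/5 = 5.2
  mean(Y) = (5 + 7 + 8 + 8 + 3) / 5 = 31/5 = 6.2

Step 2 — sample variances and covariances s[i,j] = (1/(n-1)) · Σ_k (x_{k,i} - mean_i) · (x_{k,j} - mean_j), with n-1 = 4:
  s[X,X] = ((0.8)·(0.8) + (2.8)·(2.8) + (-0.2)·(-0.2) + (-1.2)·(-1.2) + (-2.2)·(-2.2)) / 4 = 14.8/4 = 3.7
  s[X,Y] = ((0.8)·(-1.2) + (2.8)·(0.8) + (-0.2)·(1.8) + (-1.2)·(1.8) + (-2.2)·(-3.2)) / 4 = 5.8/4 = 1.45
  s[Y,Y] = ((-1.2)·(-1.2) + (0.8)·(0.8) + (1.8)·(1.8) + (1.8)·(1.8) + (-3.2)·(-3.2)) / 4 = 18.8/4 = 4.7
  Sample standard deviations s_i = √(s[i,i]):
  s(X) = √(3.7) = 1.9235
  s(Y) = √(4.7) = 2.1679

Step 3 — r_{ij} = s_{ij} / (s_i · s_j):
  r[X,X] = 1 (diagonal).
  r[X,Y] = 1.45 / (1.9235 · 2.1679) = 1.45 / 4.1701 = 0.3477
  r[Y,Y] = 1 (diagonal).

R is symmetric with unit diagonal. Assembling:

R = [[1, 0.3477],
 [0.3477, 1]]


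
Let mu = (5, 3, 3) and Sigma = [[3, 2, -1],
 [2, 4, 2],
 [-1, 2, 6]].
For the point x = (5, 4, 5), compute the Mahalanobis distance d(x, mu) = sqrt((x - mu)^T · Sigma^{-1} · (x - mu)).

Step 1 — centre the observation: (x - mu) = (0, 1, 2).

Step 2 — invert Sigma (cofactor / det for 3×3, or solve directly):
  Sigma^{-1} = [[0.8333, -0.5833, 0.3333],
 [-0.5833, 0.7083, -0.3333],
 [0.3333, -0.3333, 0.3333]].

Step 3 — form the quadratic (x - mu)^T · Sigma^{-1} · (x - mu):
  Sigma^{-1} · (x - mu) = (0.0833, 0.0417, 0.3333).
  (x - mu)^T · [Sigma^{-1} · (x - mu)] = (0)·(0.0833) + (1)·(0.0417) + (2)·(0.3333) = 0.7083.

Step 4 — take square root: d = √(0.7083) ≈ 0.8416.

d(x, mu) = √(0.7083) ≈ 0.8416


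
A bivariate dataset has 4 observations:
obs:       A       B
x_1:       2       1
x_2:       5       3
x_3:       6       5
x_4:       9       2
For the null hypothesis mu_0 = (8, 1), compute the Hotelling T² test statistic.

Step 1 — sample mean vector:
  mean(A) = (2 + 5 + 6 + 9) / 4 = 22/4 = 5.5
  mean(B) = (1 + 3 + 5 + 2) / 4 = 11/4 = 2.75
  x̄ = (5.5, 2.75),  deviation x̄ - mu_0 = (5.5, 2.75) - (8, 1) = (-2.5, 1.75).

Step 2 — sample covariance matrix, S[i,j] = (1/(n-1)) · Σ_k (x_{k,i} - mean_i) · (x_{k,j} - mean_j), divisor n-1 = 3:
  S[A,A] = ((-3.5)·(-3.5) + (-0.5)·(-0.5) + (0.5)·(0.5) + (3.5)·(3.5)) / 3 = 25/3 = 8.3333
  S[A,B] = ((-3.5)·(-1.75) + (-0.5)·(0.25) + (0.5)·(2.25) + (3.5)·(-0.75)) / 3 = 4.5/3 = 1.5
  S[B,B] = ((-1.75)·(-1.75) + (0.25)·(0.25) + (2.25)·(2.25) + (-0.75)·(-0.75)) / 3 = 8.75/3 = 2.9167
  S = [[8.3333, 1.5],
 [1.5, 2.9167]].

Step 3 — invert S. det(S) = 8.3333·2.9167 - (1.5)² = 22.0556.
  S^{-1} = (1/det) · [[d, -b], [-b, a]] = [[0.1322, -0.068],
 [-0.068, 0.3778]].

Step 4 — quadratic form (x̄ - mu_0)^T · S^{-1} · (x̄ - mu_0):
  S^{-1} · (x̄ - mu_0) = (-0.4496, 0.8312),
  (x̄ - mu_0)^T · [...] = (-2.5)·(-0.4496) + (1.75)·(0.8312) = 2.5787.

Step 5 — scale by n: T² = 4 · 2.5787 = 10.3149.

T² ≈ 10.3149


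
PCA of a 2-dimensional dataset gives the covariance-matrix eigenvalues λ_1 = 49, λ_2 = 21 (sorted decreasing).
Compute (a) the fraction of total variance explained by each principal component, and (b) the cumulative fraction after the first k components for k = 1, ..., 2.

Step 1 — total variance = trace(Sigma) = Σ λ_i = 49 + 21 = 70.

Step 2 — fraction explained by component i = λ_i / Σ λ:
  PC1: 49/70 = 0.7
  PC2: 21/70 = 0.3

Step 3 — cumulative fraction after k components = (λ_1 + ... + λ_k) / Σ λ:
  k = 1: 49/70 = 0.7
  k = 2: (49 + 21)/70 = 70/70 = 1

Summary (fraction, with percent):

explained: PC1 0.7 (70%), PC2 0.3 (30%);  cumulative: 0.7, 1


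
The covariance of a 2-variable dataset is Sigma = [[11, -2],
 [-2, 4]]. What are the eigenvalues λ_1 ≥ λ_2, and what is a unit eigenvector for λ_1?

Step 1 — characteristic polynomial of 2×2 Sigma:
  det(Sigma - λI) = λ² - trace · λ + det = 0.
  trace = 11 + 4 = 15, det = 11·4 - (-2)² = 40.
Step 2 — discriminant:
  Δ = trace² - 4·det = 225 - 160 = 65.
Step 3 — eigenvalues:
  λ = (trace ± √Δ)/2 = (15 ± 8.0623)/2,
  λ_1 = 11.5311,  λ_2 = 3.4689.

Step 4 — unit eigenvector for λ_1: solve (Sigma - λ_1 I)v = 0. First row:
  (11 - 11.5311)·v_x + (-2)·v_y = 0, i.e. (-0.5311)·v_x + (-2)·v_y = 0,
  so v ∝ (b, λ_1 - a) = (-2, 0.5311); multiply by -1 so the first entry is positive: u = (2, -0.5311).
  ||u|| = √((2)² + (-0.5311)²) = √(4.2821) ≈ 2.0693,
  v_1 = u/||u|| ≈ (0.9665, -0.2567) (||v_1|| = 1).

λ_1 = 11.5311,  λ_2 = 3.4689;  v_1 ≈ (0.9665, -0.2567)


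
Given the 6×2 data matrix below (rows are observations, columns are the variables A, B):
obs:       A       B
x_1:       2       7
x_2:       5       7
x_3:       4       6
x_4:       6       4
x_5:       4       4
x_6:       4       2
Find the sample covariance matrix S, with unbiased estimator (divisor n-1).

Step 1 — column means:
  mean(A) = (2 + 5 + 4 + 6 + 4 + 4) / 6 = 25/6 = 4.1667
  mean(B) = (7 + 7 + 6 + 4 + 4 + 2) / 6 = 30/6 = 5

Step 2 — sample covariance S[i,j] = (1/(n-1)) · Σ_k (x_{k,i} - mean_i) · (x_{k,j} - mean_j), with n-1 = 5.
  S[A,A] = ((-2.1667)·(-2.1667) + (0.8333)·(0.8333) + (-0.1667)·(-0.1667) + (1.8333)·(1.8333) + (-0.1667)·(-0.1667) + (-0.1667)·(-0.1667)) / 5 = 8.8333/5 = 1.7667
  S[A,B] = ((-2.1667)·(2) + (0.8333)·(2) + (-0.1667)·(1) + (1.8333)·(-1) + (-0.1667)·(-1) + (-0.1667)·(-3)) / 5 = -4/5 = -0.8
  S[B,B] = ((2)·(2) + (2)·(2) + (1)·(1) + (-1)·(-1) + (-1)·(-1) + (-3)·(-3)) / 5 = 20/5 = 4

S is symmetric (S[j,i] = S[i,j]). Assembling:

S = [[1.7667, -0.8],
 [-0.8, 4]]


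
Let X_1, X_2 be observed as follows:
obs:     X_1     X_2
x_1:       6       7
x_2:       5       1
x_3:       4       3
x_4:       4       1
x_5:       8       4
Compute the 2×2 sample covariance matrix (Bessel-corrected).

Step 1 — column means:
  mean(X_1) = (6 + 5 + 4 + 4 + 8) / 5 = 27/5 = 5.4
  mean(X_2) = (7 + 1 + 3 + 1 + 4) / 5 = 16/5 = 3.2

Step 2 — sample covariance S[i,j] = (1/(n-1)) · Σ_k (x_{k,i} - mean_i) · (x_{k,j} - mean_j), with n-1 = 4.
  S[X_1,X_1] = ((0.6)·(0.6) + (-0.4)·(-0.4) + (-1.4)·(-1.4) + (-1.4)·(-1.4) + (2.6)·(2.6)) / 4 = 11.2/4 = 2.8
  S[X_1,X_2] = ((0.6)·(3.8) + (-0.4)·(-2.2) + (-1.4)·(-0.2) + (-1.4)·(-2.2) + (2.6)·(0.8)) / 4 = 8.6/4 = 2.15
  S[X_2,X_2] = ((3.8)·(3.8) + (-2.2)·(-2.2) + (-0.2)·(-0.2) + (-2.2)·(-2.2) + (0.8)·(0.8)) / 4 = 24.8/4 = 6.2

S is symmetric (S[j,i] = S[i,j]). Assembling:

S = [[2.8, 2.15],
 [2.15, 6.2]]


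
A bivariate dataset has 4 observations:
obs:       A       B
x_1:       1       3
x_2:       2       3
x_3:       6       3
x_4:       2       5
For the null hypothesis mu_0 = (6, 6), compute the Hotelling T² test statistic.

Step 1 — sample mean vector:
  mean(A) = (1 + 2 + 6 + 2) / 4 = 11/4 = 2.75
  mean(B) = (3 + 3 + 3 + 5) / 4 = 14/4 = 3.5
  x̄ = (2.75, 3.5),  deviation x̄ - mu_0 = (2.75, 3.5) - (6, 6) = (-3.25, -2.5).

Step 2 — sample covariance matrix, S[i,j] = (1/(n-1)) · Σ_k (x_{k,i} - mean_i) · (x_{k,j} - mean_j), divisor n-1 = 3:
  S[A,A] = ((-1.75)·(-1.75) + (-0.75)·(-0.75) + (3.25)·(3.25) + (-0.75)·(-0.75)) / 3 = 14.75/3 = 4.9167
  S[A,B] = ((-1.75)·(-0.5) + (-0.75)·(-0.5) + (3.25)·(-0.5) + (-0.75)·(1.5)) / 3 = -1.5/3 = -0.5
  S[B,B] = ((-0.5)·(-0.5) + (-0.5)·(-0.5) + (-0.5)·(-0.5) + (1.5)·(1.5)) / 3 = 3/3 = 1
  S = [[4.9167, -0.5],
 [-0.5, 1]].

Step 3 — invert S. det(S) = 4.9167·1 - (-0.5)² = 4.6667.
  S^{-1} = (1/det) · [[d, -b], [-b, a]] = [[0.2143, 0.1071],
 [0.1071, 1.0536]].

Step 4 — quadratic form (x̄ - mu_0)^T · S^{-1} · (x̄ - mu_0):
  S^{-1} · (x̄ - mu_0) = (-0.9643, -2.9821),
  (x̄ - mu_0)^T · [...] = (-3.25)·(-0.9643) + (-2.5)·(-2.9821) = 10.5893.

Step 5 — scale by n: T² = 4 · 10.5893 = 42.3571.

T² ≈ 42.3571


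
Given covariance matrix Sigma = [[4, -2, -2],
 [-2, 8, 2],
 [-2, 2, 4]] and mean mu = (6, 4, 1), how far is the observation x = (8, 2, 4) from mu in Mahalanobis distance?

Step 1 — centre the observation: (x - mu) = (2, -2, 3).

Step 2 — invert Sigma (cofactor / det for 3×3, or solve directly):
  Sigma^{-1} = [[0.35, 0.05, 0.15],
 [0.05, 0.15, -0.05],
 [0.15, -0.05, 0.35]].

Step 3 — form the quadratic (x - mu)^T · Sigma^{-1} · (x - mu):
  Sigma^{-1} · (x - mu) = (1.05, -0.35, 1.45).
  (x - mu)^T · [Sigma^{-1} · (x - mu)] = (2)·(1.05) + (-2)·(-0.35) + (3)·(1.45) = 7.15.

Step 4 — take square root: d = √(7.15) ≈ 2.6739.

d(x, mu) = √(7.15) ≈ 2.6739


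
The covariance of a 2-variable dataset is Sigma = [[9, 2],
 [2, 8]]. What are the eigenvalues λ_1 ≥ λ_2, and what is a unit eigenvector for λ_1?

Step 1 — characteristic polynomial of 2×2 Sigma:
  det(Sigma - λI) = λ² - trace · λ + det = 0.
  trace = 9 + 8 = 17, det = 9·8 - (2)² = 68.
Step 2 — discriminant:
  Δ = trace² - 4·det = 289 - 272 = 17.
Step 3 — eigenvalues:
  λ = (trace ± √Δ)/2 = (17 ± 4.1231)/2,
  λ_1 = 10.5616,  λ_2 = 6.4384.

Step 4 — unit eigenvector for λ_1: solve (Sigma - λ_1 I)v = 0. First row:
  (9 - 10.5616)·v_x + (2)·v_y = 0, i.e. (-1.5616)·v_x + (2)·v_y = 0,
  so v ∝ (b, λ_1 - a) = (2, 1.5616) = u.
  ||u|| = √((2)² + (1.5616)²) = √(6.4384) ≈ 2.5374,
  v_1 = u/||u|| ≈ (0.7882, 0.6154) (||v_1|| = 1).

λ_1 = 10.5616,  λ_2 = 6.4384;  v_1 ≈ (0.7882, 0.6154)


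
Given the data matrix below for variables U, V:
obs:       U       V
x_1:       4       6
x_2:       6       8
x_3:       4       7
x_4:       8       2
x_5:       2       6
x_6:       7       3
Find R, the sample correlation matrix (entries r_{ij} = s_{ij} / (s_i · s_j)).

Step 1 — column means:
  mean(U) = (4 + 6 + 4 + 8 + 2 + 7) / 6 = 31/6 = 5.1667
  mean(V) = (6 + 8 + 7 + 2 + 6 + 3) / 6 = 32/6 = 5.3333

Step 2 — sample variances and covariances s[i,j] = (1/(n-1)) · Σ_k (x_{k,i} - mean_i) · (x_{k,j} - mean_j), with n-1 = 5:
  s[U,U] = ((-1.1667)·(-1.1667) + (0.8333)·(0.8333) + (-1.1667)·(-1.1667) + (2.8333)·(2.8333) + (-3.1667)·(-3.1667) + (1.8333)·(1.8333)) / 5 = 24.8333/5 = 4.9667
  s[U,V] = ((-1.1667)·(0.6667) + (0.8333)·(2.6667) + (-1.1667)·(1.6667) + (2.8333)·(-3.3333) + (-3.1667)·(0.6667) + (1.8333)·(-2.3333)) / 5 = -16.3333/5 = -3.2667
  s[V,V] = ((0.6667)·(0.6667) + (2.6667)·(2.6667) + (1.6667)·(1.6667) + (-3.3333)·(-3.3333) + (0.6667)·(0.6667) + (-2.3333)·(-2.3333)) / 5 = 27.3333/5 = 5.4667
  Sample standard deviations s_i = √(s[i,i]):
  s(U) = √(4.9667) = 2.2286
  s(V) = √(5.4667) = 2.3381

Step 3 — r_{ij} = s_{ij} / (s_i · s_j):
  r[U,U] = 1 (diagonal).
  r[U,V] = -3.2667 / (2.2286 · 2.3381) = -3.2667 / 5.2107 = -0.6269
  r[V,V] = 1 (diagonal).

R is symmetric with unit diagonal. Assembling:

R = [[1, -0.6269],
 [-0.6269, 1]]


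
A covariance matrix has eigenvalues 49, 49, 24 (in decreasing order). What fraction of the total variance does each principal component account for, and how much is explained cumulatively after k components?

Step 1 — total variance = trace(Sigma) = Σ λ_i = 49 + 49 + 24 = 122.

Step 2 — fraction explained by component i = λ_i / Σ λ:
  PC1: 49/122 = 0.4016
  PC2: 49/122 = 0.4016
  PC3: 24/122 = 0.1967

Step 3 — cumulative fraction after k components = (λ_1 + ... + λ_k) / Σ λ:
  k = 1: 49/122 = 0.4016
  k = 2: (49 + 49)/122 = 98/122 = 0.8033
  k = 3: (49 + 49 + 24)/122 = 122/122 = 1

Summary (fraction, with percent):

explained: PC1 0.4016 (40.16%), PC2 0.4016 (40.16%), PC3 0.1967 (19.67%);  cumulative: 0.4016, 0.8033, 1


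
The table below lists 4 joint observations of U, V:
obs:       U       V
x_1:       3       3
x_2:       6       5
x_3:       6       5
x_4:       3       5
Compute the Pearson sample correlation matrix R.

Step 1 — column means:
  mean(U) = (3 + 6 + 6 + 3) / 4 = 18/4 = 4.5
  mean(V) = (3 + 5 + 5 + 5) / 4 = 18/4 = 4.5

Step 2 — sample variances and covariances s[i,j] = (1/(n-1)) · Σ_k (x_{k,i} - mean_i) · (x_{k,j} - mean_j), with n-1 = 3:
  s[U,U] = ((-1.5)·(-1.5) + (1.5)·(1.5) + (1.5)·(1.5) + (-1.5)·(-1.5)) / 3 = 9/3 = 3
  s[U,V] = ((-1.5)·(-1.5) + (1.5)·(0.5) + (1.5)·(0.5) + (-1.5)·(0.5)) / 3 = 3/3 = 1
  s[V,V] = ((-1.5)·(-1.5) + (0.5)·(0.5) + (0.5)·(0.5) + (0.5)·(0.5)) / 3 = 3/3 = 1
  Sample standard deviations s_i = √(s[i,i]):
  s(U) = √(3) = 1.7321
  s(V) = √(1) = 1

Step 3 — r_{ij} = s_{ij} / (s_i · s_j):
  r[U,U] = 1 (diagonal).
  r[U,V] = 1 / (1.7321 · 1) = 1 / 1.7321 = 0.5774
  r[V,V] = 1 (diagonal).

R is symmetric with unit diagonal. Assembling:

R = [[1, 0.5774],
 [0.5774, 1]]


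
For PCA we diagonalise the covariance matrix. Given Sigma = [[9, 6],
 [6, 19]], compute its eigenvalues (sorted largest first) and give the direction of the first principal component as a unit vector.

Step 1 — characteristic polynomial of 2×2 Sigma:
  det(Sigma - λI) = λ² - trace · λ + det = 0.
  trace = 9 + 19 = 28, det = 9·19 - (6)² = 135.
Step 2 — discriminant:
  Δ = trace² - 4·det = 784 - 540 = 244.
Step 3 — eigenvalues:
  λ = (trace ± √Δ)/2 = (28 ± 15.6205)/2,
  λ_1 = 21.8102,  λ_2 = 6.1898.

Step 4 — unit eigenvector for λ_1: solve (Sigma - λ_1 I)v = 0. First row:
  (9 - 21.8102)·v_x + (6)·v_y = 0, i.e. (-12.8102)·v_x + (6)·v_y = 0,
  so v ∝ (b, λ_1 - a) = (6, 12.8102) = u.
  ||u|| = √((6)² + (12.8102)²) = √(200.1025) ≈ 14.1458,
  v_1 = u/||u|| ≈ (0.4242, 0.9056) (||v_1|| = 1).

λ_1 = 21.8102,  λ_2 = 6.1898;  v_1 ≈ (0.4242, 0.9056)


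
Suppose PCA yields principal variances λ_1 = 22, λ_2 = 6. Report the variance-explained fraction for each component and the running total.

Step 1 — total variance = trace(Sigma) = Σ λ_i = 22 + 6 = 28.

Step 2 — fraction explained by component i = λ_i / Σ λ:
  PC1: 22/28 = 0.7857
  PC2: 6/28 = 0.2143

Step 3 — cumulative fraction after k components = (λ_1 + ... + λ_k) / Σ λ:
  k = 1: 22/28 = 0.7857
  k = 2: (22 + 6)/28 = 28/28 = 1

Summary (fraction, with percent):

explained: PC1 0.7857 (78.57%), PC2 0.2143 (21.43%);  cumulative: 0.7857, 1


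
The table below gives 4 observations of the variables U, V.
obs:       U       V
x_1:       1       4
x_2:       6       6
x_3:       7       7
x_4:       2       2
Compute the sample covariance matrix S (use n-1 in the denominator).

Step 1 — column means:
  mean(U) = (1 + 6 + 7 + 2) / 4 = 16/4 = 4
  mean(V) = (4 + 6 + 7 + 2) / 4 = 19/4 = 4.75

Step 2 — sample covariance S[i,j] = (1/(n-1)) · Σ_k (x_{k,i} - mean_i) · (x_{k,j} - mean_j), with n-1 = 3.
  S[U,U] = ((-3)·(-3) + (2)·(2) + (3)·(3) + (-2)·(-2)) / 3 = 26/3 = 8.6667
  S[U,V] = ((-3)·(-0.75) + (2)·(1.25) + (3)·(2.25) + (-2)·(-2.75)) / 3 = 17/3 = 5.6667
  S[V,V] = ((-0.75)·(-0.75) + (1.25)·(1.25) + (2.25)·(2.25) + (-2.75)·(-2.75)) / 3 = 14.75/3 = 4.9167

S is symmetric (S[j,i] = S[i,j]). Assembling:

S = [[8.6667, 5.6667],
 [5.6667, 4.9167]]


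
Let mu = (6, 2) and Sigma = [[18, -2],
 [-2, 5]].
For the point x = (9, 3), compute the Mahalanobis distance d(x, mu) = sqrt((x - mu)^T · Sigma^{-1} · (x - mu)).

Step 1 — centre the observation: (x - mu) = (3, 1).

Step 2 — invert Sigma. det(Sigma) = 18·5 - (-2)² = 86.
  Sigma^{-1} = (1/det) · [[d, -b], [-b, a]] = [[0.0581, 0.0233],
 [0.0233, 0.2093]].

Step 3 — form the quadratic (x - mu)^T · Sigma^{-1} · (x - mu):
  Sigma^{-1} · (x - mu) = (0.1977, 0.2791).
  (x - mu)^T · [Sigma^{-1} · (x - mu)] = (3)·(0.1977) + (1)·(0.2791) = 0.8721.

Step 4 — take square root: d = √(0.8721) ≈ 0.9339.

d(x, mu) = √(0.8721) ≈ 0.9339


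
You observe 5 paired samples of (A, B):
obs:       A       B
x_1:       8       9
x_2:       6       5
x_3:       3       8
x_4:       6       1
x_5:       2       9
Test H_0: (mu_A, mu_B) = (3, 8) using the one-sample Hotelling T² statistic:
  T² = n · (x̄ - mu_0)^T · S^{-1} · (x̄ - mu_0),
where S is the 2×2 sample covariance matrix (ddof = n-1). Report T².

Step 1 — sample mean vector:
  mean(A) = (8 + 6 + 3 + 6 + 2) / 5 = 25/5 = 5
  mean(B) = (9 + 5 + 8 + 1 + 9) / 5 = 32/5 = 6.4
  x̄ = (5, 6.4),  deviation x̄ - mu_0 = (5, 6.4) - (3, 8) = (2, -1.6).

Step 2 — sample covariance matrix, S[i,j] = (1/(n-1)) · Σ_k (x_{k,i} - mean_i) · (x_{k,j} - mean_j), divisor n-1 = 4:
  S[A,A] = ((3)·(3) + (1)·(1) + (-2)·(-2) + (1)·(1) + (-3)·(-3)) / 4 = 24/4 = 6
  S[A,B] = ((3)·(2.6) + (1)·(-1.4) + (-2)·(1.6) + (1)·(-5.4) + (-3)·(2.6)) / 4 = -10/4 = -2.5
  S[B,B] = ((2.6)·(2.6) + (-1.4)·(-1.4) + (1.6)·(1.6) + (-5.4)·(-5.4) + (2.6)·(2.6)) / 4 = 47.2/4 = 11.8
  S = [[6, -2.5],
 [-2.5, 11.8]].

Step 3 — invert S. det(S) = 6·11.8 - (-2.5)² = 64.55.
  S^{-1} = (1/det) · [[d, -b], [-b, a]] = [[0.1828, 0.0387],
 [0.0387, 0.093]].

Step 4 — quadratic form (x̄ - mu_0)^T · S^{-1} · (x̄ - mu_0):
  S^{-1} · (x̄ - mu_0) = (0.3036, -0.0713),
  (x̄ - mu_0)^T · [...] = (2)·(0.3036) + (-1.6)·(-0.0713) = 0.7213.

Step 5 — scale by n: T² = 5 · 0.7213 = 3.6065.

T² ≈ 3.6065


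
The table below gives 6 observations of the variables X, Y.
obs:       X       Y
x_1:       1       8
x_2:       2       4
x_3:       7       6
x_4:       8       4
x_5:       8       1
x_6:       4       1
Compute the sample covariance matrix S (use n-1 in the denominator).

Step 1 — column means:
  mean(X) = (1 + 2 + 7 + 8 + 8 + 4) / 6 = 30/6 = 5
  mean(Y) = (8 + 4 + 6 + 4 + 1 + 1) / 6 = 24/6 = 4

Step 2 — sample covariance S[i,j] = (1/(n-1)) · Σ_k (x_{k,i} - mean_i) · (x_{k,j} - mean_j), with n-1 = 5.
  S[X,X] = ((-4)·(-4) + (-3)·(-3) + (2)·(2) + (3)·(3) + (3)·(3) + (-1)·(-1)) / 5 = 48/5 = 9.6
  S[X,Y] = ((-4)·(4) + (-3)·(0) + (2)·(2) + (3)·(0) + (3)·(-3) + (-1)·(-3)) / 5 = -18/5 = -3.6
  S[Y,Y] = ((4)·(4) + (0)·(0) + (2)·(2) + (0)·(0) + (-3)·(-3) + (-3)·(-3)) / 5 = 38/5 = 7.6

S is symmetric (S[j,i] = S[i,j]). Assembling:

S = [[9.6, -3.6],
 [-3.6, 7.6]]


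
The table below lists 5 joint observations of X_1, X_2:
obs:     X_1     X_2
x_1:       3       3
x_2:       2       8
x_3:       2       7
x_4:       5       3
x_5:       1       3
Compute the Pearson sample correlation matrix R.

Step 1 — column means:
  mean(X_1) = (3 + 2 + 2 + 5 + 1) / 5 = 13/5 = 2.6
  mean(X_2) = (3 + 8 + 7 + 3 + 3) / 5 = 24/5 = 4.8

Step 2 — sample variances and covariances s[i,j] = (1/(n-1)) · Σ_k (x_{k,i} - mean_i) · (x_{k,j} - mean_j), with n-1 = 4:
  s[X_1,X_1] = ((0.4)·(0.4) + (-0.6)·(-0.6) + (-0.6)·(-0.6) + (2.4)·(2.4) + (-1.6)·(-1.6)) / 4 = 9.2/4 = 2.3
  s[X_1,X_2] = ((0.4)·(-1.8) + (-0.6)·(3.2) + (-0.6)·(2.2) + (2.4)·(-1.8) + (-1.6)·(-1.8)) / 4 = -5.4/4 = -1.35
  s[X_2,X_2] = ((-1.8)·(-1.8) + (3.2)·(3.2) + (2.2)·(2.2) + (-1.8)·(-1.8) + (-1.8)·(-1.8)) / 4 = 24.8/4 = 6.2
  Sample standard deviations s_i = √(s[i,i]):
  s(X_1) = √(2.3) = 1.5166
  s(X_2) = √(6.2) = 2.49

Step 3 — r_{ij} = s_{ij} / (s_i · s_j):
  r[X_1,X_1] = 1 (diagonal).
  r[X_1,X_2] = -1.35 / (1.5166 · 2.49) = -1.35 / 3.7762 = -0.3575
  r[X_2,X_2] = 1 (diagonal).

R is symmetric with unit diagonal. Assembling:

R = [[1, -0.3575],
 [-0.3575, 1]]


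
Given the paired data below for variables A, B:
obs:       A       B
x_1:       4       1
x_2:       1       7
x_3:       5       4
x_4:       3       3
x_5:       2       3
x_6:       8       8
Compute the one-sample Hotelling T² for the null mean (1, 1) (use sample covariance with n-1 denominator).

Step 1 — sample mean vector:
  mean(A) = (4 + 1 + 5 + 3 + 2 + 8) / 6 = 23/6 = 3.8333
  mean(B) = (1 + 7 + 4 + 3 + 3 + 8) / 6 = 26/6 = 4.3333
  x̄ = (3.8333, 4.3333),  deviation x̄ - mu_0 = (3.8333, 4.3333) - (1, 1) = (2.8333, 3.3333).

Step 2 — sample covariance matrix, S[i,j] = (1/(n-1)) · Σ_k (x_{k,i} - mean_i) · (x_{k,j} - mean_j), divisor n-1 = 5:
  S[A,A] = ((0.1667)·(0.1667) + (-2.8333)·(-2.8333) + (1.1667)·(1.1667) + (-0.8333)·(-0.8333) + (-1.8333)·(-1.8333) + (4.1667)·(4.1667)) / 5 = 30.8333/5 = 6.1667
  S[A,B] = ((0.1667)·(-3.3333) + (-2.8333)·(2.6667) + (1.1667)·(-0.3333) + (-0.8333)·(-1.3333) + (-1.8333)·(-1.3333) + (4.1667)·(3.6667)) / 5 = 10.3333/5 = 2.0667
  S[B,B] = ((-3.3333)·(-3.3333) + (2.6667)·(2.6667) + (-0.3333)·(-0.3333) + (-1.3333)·(-1.3333) + (-1.3333)·(-1.3333) + (3.6667)·(3.6667)) / 5 = 35.3333/5 = 7.0667
  S = [[6.1667, 2.0667],
 [2.0667, 7.0667]].

Step 3 — invert S. det(S) = 6.1667·7.0667 - (2.0667)² = 39.3067.
  S^{-1} = (1/det) · [[d, -b], [-b, a]] = [[0.1798, -0.0526],
 [-0.0526, 0.1569]].

Step 4 — quadratic form (x̄ - mu_0)^T · S^{-1} · (x̄ - mu_0):
  S^{-1} · (x̄ - mu_0) = (0.3341, 0.374),
  (x̄ - mu_0)^T · [...] = (2.8333)·(0.3341) + (3.3333)·(0.374) = 2.1933.

Step 5 — scale by n: T² = 6 · 2.1933 = 13.1598.

T² ≈ 13.1598


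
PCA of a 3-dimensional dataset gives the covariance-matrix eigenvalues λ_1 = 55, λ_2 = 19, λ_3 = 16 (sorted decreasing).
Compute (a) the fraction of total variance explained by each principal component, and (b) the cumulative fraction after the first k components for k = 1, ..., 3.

Step 1 — total variance = trace(Sigma) = Σ λ_i = 55 + 19 + 16 = 90.

Step 2 — fraction explained by component i = λ_i / Σ λ:
  PC1: 55/90 = 0.6111
  PC2: 19/90 = 0.2111
  PC3: 16/90 = 0.1778

Step 3 — cumulative fraction after k components = (λ_1 + ... + λ_k) / Σ λ:
  k = 1: 55/90 = 0.6111
  k = 2: (55 + 19)/90 = 74/90 = 0.8222
  k = 3: (55 + 19 + 16)/90 = 90/90 = 1

Summary (fraction, with percent):

explained: PC1 0.6111 (61.11%), PC2 0.2111 (21.11%), PC3 0.1778 (17.78%);  cumulative: 0.6111, 0.8222, 1


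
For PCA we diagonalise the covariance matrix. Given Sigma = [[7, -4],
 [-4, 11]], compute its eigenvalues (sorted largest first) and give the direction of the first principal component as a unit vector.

Step 1 — characteristic polynomial of 2×2 Sigma:
  det(Sigma - λI) = λ² - trace · λ + det = 0.
  trace = 7 + 11 = 18, det = 7·11 - (-4)² = 61.
Step 2 — discriminant:
  Δ = trace² - 4·det = 324 - 244 = 80.
Step 3 — eigenvalues:
  λ = (trace ± √Δ)/2 = (18 ± 8.9443)/2,
  λ_1 = 13.4721,  λ_2 = 4.5279.

Step 4 — unit eigenvector for λ_1: solve (Sigma - λ_1 I)v = 0. First row:
  (7 - 13.4721)·v_x + (-4)·v_y = 0, i.e. (-6.4721)·v_x + (-4)·v_y = 0,
  so v ∝ (b, λ_1 - a) = (-4, 6.4721); multiply by -1 so the first entry is positive: u = (4, -6.4721).
  ||u|| = √((4)² + (-6.4721)²) = √(57.8885) ≈ 7.6085,
  v_1 = u/||u|| ≈ (0.5257, -0.8507) (||v_1|| = 1).

λ_1 = 13.4721,  λ_2 = 4.5279;  v_1 ≈ (0.5257, -0.8507)


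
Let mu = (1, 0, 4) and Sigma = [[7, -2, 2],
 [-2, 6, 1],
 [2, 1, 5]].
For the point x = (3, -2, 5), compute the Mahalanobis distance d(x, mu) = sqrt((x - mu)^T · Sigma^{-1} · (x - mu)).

Step 1 — centre the observation: (x - mu) = (2, -2, 1).

Step 2 — invert Sigma (cofactor / det for 3×3, or solve directly):
  Sigma^{-1} = [[0.1921, 0.0795, -0.0927],
 [0.0795, 0.2053, -0.0728],
 [-0.0927, -0.0728, 0.2517]].

Step 3 — form the quadratic (x - mu)^T · Sigma^{-1} · (x - mu):
  Sigma^{-1} · (x - mu) = (0.1325, -0.3245, 0.2119).
  (x - mu)^T · [Sigma^{-1} · (x - mu)] = (2)·(0.1325) + (-2)·(-0.3245) + (1)·(0.2119) = 1.1258.

Step 4 — take square root: d = √(1.1258) ≈ 1.0611.

d(x, mu) = √(1.1258) ≈ 1.0611


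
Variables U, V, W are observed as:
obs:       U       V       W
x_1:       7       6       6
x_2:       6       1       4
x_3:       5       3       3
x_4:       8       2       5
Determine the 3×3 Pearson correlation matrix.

Step 1 — column means:
  mean(U) = (7 + 6 + 5 + 8) / 4 = 26/4 = 6.5
  mean(V) = (6 + 1 + 3 + 2) / 4 = 12/4 = 3
  mean(W) = (6 + 4 + 3 + 5) / 4 = 18/4 = 4.5

Step 2 — sample variances and covariances s[i,j] = (1/(n-1)) · Σ_k (x_{k,i} - mean_i) · (x_{k,j} - mean_j), with n-1 = 3:
  s[U,U] = ((0.5)·(0.5) + (-0.5)·(-0.5) + (-1.5)·(-1.5) + (1.5)·(1.5)) / 3 = 5/3 = 1.6667
  s[U,V] = ((0.5)·(3) + (-0.5)·(-2) + (-1.5)·(0) + (1.5)·(-1)) / 3 = 1/3 = 0.3333
  s[U,W] = ((0.5)·(1.5) + (-0.5)·(-0.5) + (-1.5)·(-1.5) + (1.5)·(0.5)) / 3 = 4/3 = 1.3333
  s[V,V] = ((3)·(3) + (-2)·(-2) + (0)·(0) + (-1)·(-1)) / 3 = 14/3 = 4.6667
  s[V,W] = ((3)·(1.5) + (-2)·(-0.5) + (0)·(-1.5) + (-1)·(0.5)) / 3 = 5/3 = 1.6667
  s[W,W] = ((1.5)·(1.5) + (-0.5)·(-0.5) + (-1.5)·(-1.5) + (0.5)·(0.5)) / 3 = 5/3 = 1.6667
  Sample standard deviations s_i = √(s[i,i]):
  s(U) = √(1.6667) = 1.291
  s(V) = √(4.6667) = 2.1602
  s(W) = √(1.6667) = 1.291

Step 3 — r_{ij} = s_{ij} / (s_i · s_j):
  r[U,U] = 1 (diagonal).
  r[U,V] = 0.3333 / (1.291 · 2.1602) = 0.3333 / 2.7889 = 0.1195
  r[U,W] = 1.3333 / (1.291 · 1.291) = 1.3333 / 1.6667 = 0.8
  r[V,V] = 1 (diagonal).
  r[V,W] = 1.6667 / (2.1602 · 1.291) = 1.6667 / 2.7889 = 0.5976
  r[W,W] = 1 (diagonal).

R is symmetric with unit diagonal. Assembling:

R = [[1, 0.1195, 0.8],
 [0.1195, 1, 0.5976],
 [0.8, 0.5976, 1]]


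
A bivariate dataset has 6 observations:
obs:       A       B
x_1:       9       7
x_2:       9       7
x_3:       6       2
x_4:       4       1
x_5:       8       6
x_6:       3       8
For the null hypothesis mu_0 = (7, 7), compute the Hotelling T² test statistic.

Step 1 — sample mean vector:
  mean(A) = (9 + 9 + 6 + 4 + 8 + 3) / 6 = 39/6 = 6.5
  mean(B) = (7 + 7 + 2 + 1 + 6 + 8) / 6 = 31/6 = 5.1667
  x̄ = (6.5, 5.1667),  deviation x̄ - mu_0 = (6.5, 5.1667) - (7, 7) = (-0.5, -1.8333).

Step 2 — sample covariance matrix, S[i,j] = (1/(n-1)) · Σ_k (x_{k,i} - mean_i) · (x_{k,j} - mean_j), divisor n-1 = 5:
  S[A,A] = ((2.5)·(2.5) + (2.5)·(2.5) + (-0.5)·(-0.5) + (-2.5)·(-2.5) + (1.5)·(1.5) + (-3.5)·(-3.5)) / 5 = 33.5/5 = 6.7
  S[A,B] = ((2.5)·(1.8333) + (2.5)·(1.8333) + (-0.5)·(-3.1667) + (-2.5)·(-4.1667) + (1.5)·(0.8333) + (-3.5)·(2.8333)) / 5 = 12.5/5 = 2.5
  S[B,B] = ((1.8333)·(1.8333) + (1.8333)·(1.8333) + (-3.1667)·(-3.1667) + (-4.1667)·(-4.1667) + (0.8333)·(0.8333) + (2.8333)·(2.8333)) / 5 = 42.8333/5 = 8.5667
  S = [[6.7, 2.5],
 [2.5, 8.5667]].

Step 3 — invert S. det(S) = 6.7·8.5667 - (2.5)² = 51.1467.
  S^{-1} = (1/det) · [[d, -b], [-b, a]] = [[0.1675, -0.0489],
 [-0.0489, 0.131]].

Step 4 — quadratic form (x̄ - mu_0)^T · S^{-1} · (x̄ - mu_0):
  S^{-1} · (x̄ - mu_0) = (0.0059, -0.2157),
  (x̄ - mu_0)^T · [...] = (-0.5)·(0.0059) + (-1.8333)·(-0.2157) = 0.3926.

Step 5 — scale by n: T² = 6 · 0.3926 = 2.3553.

T² ≈ 2.3553


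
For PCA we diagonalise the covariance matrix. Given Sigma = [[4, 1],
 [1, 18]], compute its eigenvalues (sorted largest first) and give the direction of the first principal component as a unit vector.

Step 1 — characteristic polynomial of 2×2 Sigma:
  det(Sigma - λI) = λ² - trace · λ + det = 0.
  trace = 4 + 18 = 22, det = 4·18 - (1)² = 71.
Step 2 — discriminant:
  Δ = trace² - 4·det = 484 - 284 = 200.
Step 3 — eigenvalues:
  λ = (trace ± √Δ)/2 = (22 ± 14.1421)/2,
  λ_1 = 18.0711,  λ_2 = 3.9289.

Step 4 — unit eigenvector for λ_1: solve (Sigma - λ_1 I)v = 0. First row:
  (4 - 18.0711)·v_x + (1)·v_y = 0, i.e. (-14.0711)·v_x + (1)·v_y = 0,
  so v ∝ (b, λ_1 - a) = (1, 14.0711) = u.
  ||u|| = √((1)² + (14.0711)²) = √(198.9949) ≈ 14.1066,
  v_1 = u/||u|| ≈ (0.0709, 0.9975) (||v_1|| = 1).

λ_1 = 18.0711,  λ_2 = 3.9289;  v_1 ≈ (0.0709, 0.9975)


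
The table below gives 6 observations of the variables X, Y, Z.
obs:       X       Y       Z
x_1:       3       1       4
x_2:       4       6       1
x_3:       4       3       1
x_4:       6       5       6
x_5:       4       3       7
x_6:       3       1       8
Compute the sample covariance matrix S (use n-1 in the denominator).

Step 1 — column means:
  mean(X) = (3 + 4 + 4 + 6 + 4 + 3) / 6 = 24/6 = 4
  mean(Y) = (1 + 6 + 3 + 5 + 3 + 1) / 6 = 19/6 = 3.1667
  mean(Z) = (4 + 1 + 1 + 6 + 7 + 8) / 6 = 27/6 = 4.5

Step 2 — sample covariance S[i,j] = (1/(n-1)) · Σ_k (x_{k,i} - mean_i) · (x_{k,j} - mean_j), with n-1 = 5.
  S[X,X] = ((-1)·(-1) + (0)·(0) + (0)·(0) + (2)·(2) + (0)·(0) + (-1)·(-1)) / 5 = 6/5 = 1.2
  S[X,Y] = ((-1)·(-2.1667) + (0)·(2.8333) + (0)·(-0.1667) + (2)·(1.8333) + (0)·(-0.1667) + (-1)·(-2.1667)) / 5 = 8/5 = 1.6
  S[X,Z] = ((-1)·(-0.5) + (0)·(-3.5) + (0)·(-3.5) + (2)·(1.5) + (0)·(2.5) + (-1)·(3.5)) / 5 = 0/5 = 0
  S[Y,Y] = ((-2.1667)·(-2.1667) + (2.8333)·(2.8333) + (-0.1667)·(-0.1667) + (1.8333)·(1.8333) + (-0.1667)·(-0.1667) + (-2.1667)·(-2.1667)) / 5 = 20.8333/5 = 4.1667
  S[Y,Z] = ((-2.1667)·(-0.5) + (2.8333)·(-3.5) + (-0.1667)·(-3.5) + (1.8333)·(1.5) + (-0.1667)·(2.5) + (-2.1667)·(3.5)) / 5 = -13.5/5 = -2.7
  S[Z,Z] = ((-0.5)·(-0.5) + (-3.5)·(-3.5) + (-3.5)·(-3.5) + (1.5)·(1.5) + (2.5)·(2.5) + (3.5)·(3.5)) / 5 = 45.5/5 = 9.1

S is symmetric (S[j,i] = S[i,j]). Assembling:

S = [[1.2, 1.6, 0],
 [1.6, 4.1667, -2.7],
 [0, -2.7, 9.1]]


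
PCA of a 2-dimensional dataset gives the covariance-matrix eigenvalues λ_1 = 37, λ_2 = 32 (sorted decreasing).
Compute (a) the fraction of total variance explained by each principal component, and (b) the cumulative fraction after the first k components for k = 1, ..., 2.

Step 1 — total variance = trace(Sigma) = Σ λ_i = 37 + 32 = 69.

Step 2 — fraction explained by component i = λ_i / Σ λ:
  PC1: 37/69 = 0.5362
  PC2: 32/69 = 0.4638

Step 3 — cumulative fraction after k components = (λ_1 + ... + λ_k) / Σ λ:
  k = 1: 37/69 = 0.5362
  k = 2: (37 + 32)/69 = 69/69 = 1

Summary (fraction, with percent):

explained: PC1 0.5362 (53.62%), PC2 0.4638 (46.38%);  cumulative: 0.5362, 1


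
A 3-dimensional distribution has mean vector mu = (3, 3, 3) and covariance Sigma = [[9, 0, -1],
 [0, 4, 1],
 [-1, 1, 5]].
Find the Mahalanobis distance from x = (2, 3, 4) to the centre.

Step 1 — centre the observation: (x - mu) = (-1, 0, 1).

Step 2 — invert Sigma (cofactor / det for 3×3, or solve directly):
  Sigma^{-1} = [[0.1138, -0.006, 0.024],
 [-0.006, 0.2635, -0.0539],
 [0.024, -0.0539, 0.2156]].

Step 3 — form the quadratic (x - mu)^T · Sigma^{-1} · (x - mu):
  Sigma^{-1} · (x - mu) = (-0.0898, -0.0479, 0.1916).
  (x - mu)^T · [Sigma^{-1} · (x - mu)] = (-1)·(-0.0898) + (0)·(-0.0479) + (1)·(0.1916) = 0.2814.

Step 4 — take square root: d = √(0.2814) ≈ 0.5305.

d(x, mu) = √(0.2814) ≈ 0.5305


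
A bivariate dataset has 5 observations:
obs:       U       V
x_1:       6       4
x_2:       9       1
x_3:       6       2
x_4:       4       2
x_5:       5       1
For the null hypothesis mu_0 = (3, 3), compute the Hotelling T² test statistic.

Step 1 — sample mean vector:
  mean(U) = (6 + 9 + 6 + 4 + 5) / 5 = 30/5 = 6
  mean(V) = (4 + 1 + 2 + 2 + 1) / 5 = 10/5 = 2
  x̄ = (6, 2),  deviation x̄ - mu_0 = (6, 2) - (3, 3) = (3, -1).

Step 2 — sample covariance matrix, S[i,j] = (1/(n-1)) · Σ_k (x_{k,i} - mean_i) · (x_{k,j} - mean_j), divisor n-1 = 4:
  S[U,U] = ((0)·(0) + (3)·(3) + (0)·(0) + (-2)·(-2) + (-1)·(-1)) / 4 = 14/4 = 3.5
  S[U,V] = ((0)·(2) + (3)·(-1) + (0)·(0) + (-2)·(0) + (-1)·(-1)) / 4 = -2/4 = -0.5
  S[V,V] = ((2)·(2) + (-1)·(-1) + (0)·(0) + (0)·(0) + (-1)·(-1)) / 4 = 6/4 = 1.5
  S = [[3.5, -0.5],
 [-0.5, 1.5]].

Step 3 — invert S. det(S) = 3.5·1.5 - (-0.5)² = 5.
  S^{-1} = (1/det) · [[d, -b], [-b, a]] = [[0.3, 0.1],
 [0.1, 0.7]].

Step 4 — quadratic form (x̄ - mu_0)^T · S^{-1} · (x̄ - mu_0):
  S^{-1} · (x̄ - mu_0) = (0.8, -0.4),
  (x̄ - mu_0)^T · [...] = (3)·(0.8) + (-1)·(-0.4) = 2.8.

Step 5 — scale by n: T² = 5 · 2.8 = 14.

T² ≈ 14


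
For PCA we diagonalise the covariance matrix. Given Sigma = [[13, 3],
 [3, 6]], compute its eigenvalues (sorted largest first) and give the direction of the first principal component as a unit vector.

Step 1 — characteristic polynomial of 2×2 Sigma:
  det(Sigma - λI) = λ² - trace · λ + det = 0.
  trace = 13 + 6 = 19, det = 13·6 - (3)² = 69.
Step 2 — discriminant:
  Δ = trace² - 4·det = 361 - 276 = 85.
Step 3 — eigenvalues:
  λ = (trace ± √Δ)/2 = (19 ± 9.2195)/2,
  λ_1 = 14.1098,  λ_2 = 4.8902.

Step 4 — unit eigenvector for λ_1: solve (Sigma - λ_1 I)v = 0. First row:
  (13 - 14.1098)·v_x + (3)·v_y = 0, i.e. (-1.1098)·v_x + (3)·v_y = 0,
  so v ∝ (b, λ_1 - a) = (3, 1.1098) = u.
  ||u|| = √((3)² + (1.1098)²) = √(10.2316) ≈ 3.1987,
  v_1 = u/||u|| ≈ (0.9379, 0.3469) (||v_1|| = 1).

λ_1 = 14.1098,  λ_2 = 4.8902;  v_1 ≈ (0.9379, 0.3469)


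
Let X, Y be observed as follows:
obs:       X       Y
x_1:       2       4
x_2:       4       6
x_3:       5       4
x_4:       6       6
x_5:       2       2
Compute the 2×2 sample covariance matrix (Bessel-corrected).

Step 1 — column means:
  mean(X) = (2 + 4 + 5 + 6 + 2) / 5 = 19/5 = 3.8
  mean(Y) = (4 + 6 + 4 + 6 + 2) / 5 = 22/5 = 4.4

Step 2 — sample covariance S[i,j] = (1/(n-1)) · Σ_k (x_{k,i} - mean_i) · (x_{k,j} - mean_j), with n-1 = 4.
  S[X,X] = ((-1.8)·(-1.8) + (0.2)·(0.2) + (1.2)·(1.2) + (2.2)·(2.2) + (-1.8)·(-1.8)) / 4 = 12.8/4 = 3.2
  S[X,Y] = ((-1.8)·(-0.4) + (0.2)·(1.6) + (1.2)·(-0.4) + (2.2)·(1.6) + (-1.8)·(-2.4)) / 4 = 8.4/4 = 2.1
  S[Y,Y] = ((-0.4)·(-0.4) + (1.6)·(1.6) + (-0.4)·(-0.4) + (1.6)·(1.6) + (-2.4)·(-2.4)) / 4 = 11.2/4 = 2.8

S is symmetric (S[j,i] = S[i,j]). Assembling:

S = [[3.2, 2.1],
 [2.1, 2.8]]


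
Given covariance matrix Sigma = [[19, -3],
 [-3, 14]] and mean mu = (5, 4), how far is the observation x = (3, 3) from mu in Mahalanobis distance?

Step 1 — centre the observation: (x - mu) = (-2, -1).

Step 2 — invert Sigma. det(Sigma) = 19·14 - (-3)² = 257.
  Sigma^{-1} = (1/det) · [[d, -b], [-b, a]] = [[0.0545, 0.0117],
 [0.0117, 0.0739]].

Step 3 — form the quadratic (x - mu)^T · Sigma^{-1} · (x - mu):
  Sigma^{-1} · (x - mu) = (-0.1206, -0.0973).
  (x - mu)^T · [Sigma^{-1} · (x - mu)] = (-2)·(-0.1206) + (-1)·(-0.0973) = 0.3385.

Step 4 — take square root: d = √(0.3385) ≈ 0.5818.

d(x, mu) = √(0.3385) ≈ 0.5818


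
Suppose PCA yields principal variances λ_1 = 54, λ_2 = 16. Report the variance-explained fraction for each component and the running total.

Step 1 — total variance = trace(Sigma) = Σ λ_i = 54 + 16 = 70.

Step 2 — fraction explained by component i = λ_i / Σ λ:
  PC1: 54/70 = 0.7714
  PC2: 16/70 = 0.2286

Step 3 — cumulative fraction after k components = (λ_1 + ... + λ_k) / Σ λ:
  k = 1: 54/70 = 0.7714
  k = 2: (54 + 16)/70 = 70/70 = 1

Summary (fraction, with percent):

explained: PC1 0.7714 (77.14%), PC2 0.2286 (22.86%);  cumulative: 0.7714, 1


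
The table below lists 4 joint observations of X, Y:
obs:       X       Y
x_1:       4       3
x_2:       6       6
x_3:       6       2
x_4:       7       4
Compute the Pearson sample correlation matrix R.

Step 1 — column means:
  mean(X) = (4 + 6 + 6 + 7) / 4 = 23/4 = 5.75
  mean(Y) = (3 + 6 + 2 + 4) / 4 = 15/4 = 3.75

Step 2 — sample variances and covariances s[i,j] = (1/(n-1)) · Σ_k (x_{k,i} - mean_i) · (x_{k,j} - mean_j), with n-1 = 3:
  s[X,X] = ((-1.75)·(-1.75) + (0.25)·(0.25) + (0.25)·(0.25) + (1.25)·(1.25)) / 3 = 4.75/3 = 1.5833
  s[X,Y] = ((-1.75)·(-0.75) + (0.25)·(2.25) + (0.25)·(-1.75) + (1.25)·(0.25)) / 3 = 1.75/3 = 0.5833
  s[Y,Y] = ((-0.75)·(-0.75) + (2.25)·(2.25) + (-1.75)·(-1.75) + (0.25)·(0.25)) / 3 = 8.75/3 = 2.9167
  Sample standard deviations s_i = √(s[i,i]):
  s(X) = √(1.5833) = 1.2583
  s(Y) = √(2.9167) = 1.7078

Step 3 — r_{ij} = s_{ij} / (s_i · s_j):
  r[X,X] = 1 (diagonal).
  r[X,Y] = 0.5833 / (1.2583 · 1.7078) = 0.5833 / 2.149 = 0.2714
  r[Y,Y] = 1 (diagonal).

R is symmetric with unit diagonal. Assembling:

R = [[1, 0.2714],
 [0.2714, 1]]
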